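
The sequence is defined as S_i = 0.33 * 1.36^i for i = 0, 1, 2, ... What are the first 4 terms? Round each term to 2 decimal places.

This is a geometric sequence.
i=0: S_0 = 0.33 * 1.36^0 = 0.33
i=1: S_1 = 0.33 * 1.36^1 ≈ 0.45
i=2: S_2 = 0.33 * 1.36^2 ≈ 0.61
i=3: S_3 = 0.33 * 1.36^3 ≈ 0.83
The first 4 terms are: [0.33, 0.45, 0.61, 0.83]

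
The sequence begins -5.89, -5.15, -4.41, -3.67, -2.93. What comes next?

Differences: -5.15 - -5.89 = 0.74
This is an arithmetic sequence with common difference d = 0.74.
Next term = -2.93 + 0.74 = -2.19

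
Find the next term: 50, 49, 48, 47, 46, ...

Differences: 49 - 50 = -1
This is an arithmetic sequence with common difference d = -1.
Next term = 46 + -1 = 45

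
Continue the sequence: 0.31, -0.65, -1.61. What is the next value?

Differences: -0.65 - 0.31 = -0.96
This is an arithmetic sequence with common difference d = -0.96.
Next term = -1.61 + -0.96 = -2.57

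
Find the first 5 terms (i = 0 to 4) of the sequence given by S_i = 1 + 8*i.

This is an arithmetic sequence.
i=0: S_0 = 1 + 8*0 = 1
i=1: S_1 = 1 + 8*1 = 9
i=2: S_2 = 1 + 8*2 = 17
i=3: S_3 = 1 + 8*3 = 25
i=4: S_4 = 1 + 8*4 = 33
The first 5 terms are: [1, 9, 17, 25, 33]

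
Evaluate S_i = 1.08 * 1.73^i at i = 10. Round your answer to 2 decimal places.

S_10 = 1.08 * 1.73^10 ≈ 1.08 * 240.1381 ≈ 259.35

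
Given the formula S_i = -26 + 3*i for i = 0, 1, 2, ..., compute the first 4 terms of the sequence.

This is an arithmetic sequence.
i=0: S_0 = -26 + 3*0 = -26
i=1: S_1 = -26 + 3*1 = -23
i=2: S_2 = -26 + 3*2 = -20
i=3: S_3 = -26 + 3*3 = -17
The first 4 terms are: [-26, -23, -20, -17]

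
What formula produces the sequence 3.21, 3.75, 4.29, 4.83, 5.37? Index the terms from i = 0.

Check differences: 3.75 - 3.21 = 0.54
4.29 - 3.75 = 0.54
Common difference d = 0.54.
First term a = 3.21.
Formula: S_i = 3.21 + 0.54*i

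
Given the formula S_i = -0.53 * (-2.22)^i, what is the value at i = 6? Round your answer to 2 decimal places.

S_6 = -0.53 * (-2.22)^6 ≈ -0.53 * 119.7065 ≈ -63.44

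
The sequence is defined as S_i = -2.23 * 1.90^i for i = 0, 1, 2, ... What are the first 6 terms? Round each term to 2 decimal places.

This is a geometric sequence.
i=0: S_0 = -2.23 * 1.9^0 = -2.23
i=1: S_1 = -2.23 * 1.9^1 ≈ -4.24
i=2: S_2 = -2.23 * 1.9^2 ≈ -8.05
i=3: S_3 = -2.23 * 1.9^3 ≈ -15.3
i=4: S_4 = -2.23 * 1.9^4 ≈ -29.06
i=5: S_5 = -2.23 * 1.9^5 ≈ -55.22
The first 6 terms are: [-2.23, -4.24, -8.05, -15.3, -29.06, -55.22]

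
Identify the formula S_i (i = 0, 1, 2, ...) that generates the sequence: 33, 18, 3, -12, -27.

Check differences: 18 - 33 = -15
3 - 18 = -15
Common difference d = -15.
First term a = 33.
Formula: S_i = 33 - 15*i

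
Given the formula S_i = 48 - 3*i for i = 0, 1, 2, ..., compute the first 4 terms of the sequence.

This is an arithmetic sequence.
i=0: S_0 = 48 + -3*0 = 48
i=1: S_1 = 48 + -3*1 = 45
i=2: S_2 = 48 + -3*2 = 42
i=3: S_3 = 48 + -3*3 = 39
The first 4 terms are: [48, 45, 42, 39]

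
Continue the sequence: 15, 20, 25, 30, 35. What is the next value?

Differences: 20 - 15 = 5
This is an arithmetic sequence with common difference d = 5.
Next term = 35 + 5 = 40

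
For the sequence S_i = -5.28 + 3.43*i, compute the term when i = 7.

S_7 = -5.28 + 3.43*7 = -5.28 + 24.01 = 18.73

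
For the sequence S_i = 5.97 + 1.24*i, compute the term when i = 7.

S_7 = 5.97 + 1.24*7 = 5.97 + 8.68 = 14.65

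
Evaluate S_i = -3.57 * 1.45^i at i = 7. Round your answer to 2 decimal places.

S_7 = -3.57 * 1.45^7 ≈ -3.57 * 13.4765 ≈ -48.11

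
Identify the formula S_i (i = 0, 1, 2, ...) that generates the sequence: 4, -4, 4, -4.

Check ratios: -4 / 4 = -1.0
Common ratio r = -1.
First term a = 4.
Formula: S_i = 4 * (-1)^i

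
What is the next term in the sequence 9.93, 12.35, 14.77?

Differences: 12.35 - 9.93 = 2.42
This is an arithmetic sequence with common difference d = 2.42.
Next term = 14.77 + 2.42 = 17.19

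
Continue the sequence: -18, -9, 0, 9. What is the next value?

Differences: -9 - -18 = 9
This is an arithmetic sequence with common difference d = 9.
Next term = 9 + 9 = 18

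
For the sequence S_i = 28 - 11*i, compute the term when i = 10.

S_10 = 28 + -11*10 = 28 + -110 = -82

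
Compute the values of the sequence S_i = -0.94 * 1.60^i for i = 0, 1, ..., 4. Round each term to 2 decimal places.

This is a geometric sequence.
i=0: S_0 = -0.94 * 1.6^0 = -0.94
i=1: S_1 = -0.94 * 1.6^1 ≈ -1.5
i=2: S_2 = -0.94 * 1.6^2 ≈ -2.41
i=3: S_3 = -0.94 * 1.6^3 ≈ -3.85
i=4: S_4 = -0.94 * 1.6^4 ≈ -6.16
The first 5 terms are: [-0.94, -1.5, -2.41, -3.85, -6.16]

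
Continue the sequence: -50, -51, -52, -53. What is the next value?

Differences: -51 - -50 = -1
This is an arithmetic sequence with common difference d = -1.
Next term = -53 + -1 = -54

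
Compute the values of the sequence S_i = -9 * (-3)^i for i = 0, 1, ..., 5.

This is a geometric sequence.
i=0: S_0 = -9 * (-3)^0 = -9
i=1: S_1 = -9 * (-3)^1 = 27
i=2: S_2 = -9 * (-3)^2 = -81
i=3: S_3 = -9 * (-3)^3 = 243
i=4: S_4 = -9 * (-3)^4 = -729
i=5: S_5 = -9 * (-3)^5 = 2187
The first 6 terms are: [-9, 27, -81, 243, -729, 2187]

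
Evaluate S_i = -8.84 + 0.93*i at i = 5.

S_5 = -8.84 + 0.93*5 = -8.84 + 4.65 = -4.19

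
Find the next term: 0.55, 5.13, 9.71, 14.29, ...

Differences: 5.13 - 0.55 = 4.58
This is an arithmetic sequence with common difference d = 4.58.
Next term = 14.29 + 4.58 = 18.87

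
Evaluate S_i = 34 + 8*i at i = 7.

S_7 = 34 + 8*7 = 34 + 56 = 90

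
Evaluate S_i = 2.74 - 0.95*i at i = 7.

S_7 = 2.74 + -0.95*7 = 2.74 + -6.65 = -3.91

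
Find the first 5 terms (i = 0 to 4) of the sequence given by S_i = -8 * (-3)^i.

This is a geometric sequence.
i=0: S_0 = -8 * (-3)^0 = -8
i=1: S_1 = -8 * (-3)^1 = 24
i=2: S_2 = -8 * (-3)^2 = -72
i=3: S_3 = -8 * (-3)^3 = 216
i=4: S_4 = -8 * (-3)^4 = -648
The first 5 terms are: [-8, 24, -72, 216, -648]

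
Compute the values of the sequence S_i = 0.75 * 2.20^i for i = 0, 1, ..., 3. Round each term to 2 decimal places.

This is a geometric sequence.
i=0: S_0 = 0.75 * 2.2^0 = 0.75
i=1: S_1 = 0.75 * 2.2^1 = 1.65
i=2: S_2 = 0.75 * 2.2^2 = 3.63
i=3: S_3 = 0.75 * 2.2^3 ≈ 7.99
The first 4 terms are: [0.75, 1.65, 3.63, 7.99]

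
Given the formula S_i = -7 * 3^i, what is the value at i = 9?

S_9 = -7 * 3^9 = -7 * 19683 = -137781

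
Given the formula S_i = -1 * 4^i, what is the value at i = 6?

S_6 = -1 * 4^6 = -1 * 4096 = -4096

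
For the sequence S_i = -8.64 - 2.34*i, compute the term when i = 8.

S_8 = -8.64 + -2.34*8 = -8.64 + -18.72 = -27.36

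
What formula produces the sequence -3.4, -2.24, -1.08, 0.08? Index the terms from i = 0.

Check differences: -2.24 - -3.4 = 1.16
-1.08 - -2.24 = 1.16
Common difference d = 1.16.
First term a = -3.4.
Formula: S_i = -3.40 + 1.16*i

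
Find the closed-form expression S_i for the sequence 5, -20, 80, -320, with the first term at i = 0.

Check ratios: -20 / 5 = -4.0
Common ratio r = -4.
First term a = 5.
Formula: S_i = 5 * (-4)^i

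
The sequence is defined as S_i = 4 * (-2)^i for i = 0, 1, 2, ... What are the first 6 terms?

This is a geometric sequence.
i=0: S_0 = 4 * (-2)^0 = 4
i=1: S_1 = 4 * (-2)^1 = -8
i=2: S_2 = 4 * (-2)^2 = 16
i=3: S_3 = 4 * (-2)^3 = -32
i=4: S_4 = 4 * (-2)^4 = 64
i=5: S_5 = 4 * (-2)^5 = -128
The first 6 terms are: [4, -8, 16, -32, 64, -128]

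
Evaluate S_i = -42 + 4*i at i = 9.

S_9 = -42 + 4*9 = -42 + 36 = -6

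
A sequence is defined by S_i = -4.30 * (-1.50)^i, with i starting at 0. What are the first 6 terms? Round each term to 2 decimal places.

This is a geometric sequence.
i=0: S_0 = -4.3 * (-1.5)^0 = -4.3
i=1: S_1 = -4.3 * (-1.5)^1 = 6.45
i=2: S_2 = -4.3 * (-1.5)^2 ≈ -9.68
i=3: S_3 = -4.3 * (-1.5)^3 ≈ 14.51
i=4: S_4 = -4.3 * (-1.5)^4 ≈ -21.77
i=5: S_5 = -4.3 * (-1.5)^5 ≈ 32.65
The first 6 terms are: [-4.3, 6.45, -9.68, 14.51, -21.77, 32.65]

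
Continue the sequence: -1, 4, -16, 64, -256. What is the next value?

Ratios: 4 / -1 = -4.0
This is a geometric sequence with common ratio r = -4.
Next term = -256 * -4 = 1024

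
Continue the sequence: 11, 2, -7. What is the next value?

Differences: 2 - 11 = -9
This is an arithmetic sequence with common difference d = -9.
Next term = -7 + -9 = -16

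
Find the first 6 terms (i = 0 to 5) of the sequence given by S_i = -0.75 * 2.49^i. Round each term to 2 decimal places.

This is a geometric sequence.
i=0: S_0 = -0.75 * 2.49^0 = -0.75
i=1: S_1 = -0.75 * 2.49^1 ≈ -1.87
i=2: S_2 = -0.75 * 2.49^2 ≈ -4.65
i=3: S_3 = -0.75 * 2.49^3 ≈ -11.58
i=4: S_4 = -0.75 * 2.49^4 ≈ -28.83
i=5: S_5 = -0.75 * 2.49^5 ≈ -71.79
The first 6 terms are: [-0.75, -1.87, -4.65, -11.58, -28.83, -71.79]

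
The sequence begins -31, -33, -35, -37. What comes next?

Differences: -33 - -31 = -2
This is an arithmetic sequence with common difference d = -2.
Next term = -37 + -2 = -39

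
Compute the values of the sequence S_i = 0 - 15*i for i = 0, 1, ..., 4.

This is an arithmetic sequence.
i=0: S_0 = 0 + -15*0 = 0
i=1: S_1 = 0 + -15*1 = -15
i=2: S_2 = 0 + -15*2 = -30
i=3: S_3 = 0 + -15*3 = -45
i=4: S_4 = 0 + -15*4 = -60
The first 5 terms are: [0, -15, -30, -45, -60]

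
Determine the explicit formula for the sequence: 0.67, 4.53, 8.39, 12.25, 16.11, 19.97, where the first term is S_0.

Check differences: 4.53 - 0.67 = 3.86
8.39 - 4.53 = 3.86
Common difference d = 3.86.
First term a = 0.67.
Formula: S_i = 0.67 + 3.86*i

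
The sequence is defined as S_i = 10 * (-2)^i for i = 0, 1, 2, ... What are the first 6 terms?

This is a geometric sequence.
i=0: S_0 = 10 * (-2)^0 = 10
i=1: S_1 = 10 * (-2)^1 = -20
i=2: S_2 = 10 * (-2)^2 = 40
i=3: S_3 = 10 * (-2)^3 = -80
i=4: S_4 = 10 * (-2)^4 = 160
i=5: S_5 = 10 * (-2)^5 = -320
The first 6 terms are: [10, -20, 40, -80, 160, -320]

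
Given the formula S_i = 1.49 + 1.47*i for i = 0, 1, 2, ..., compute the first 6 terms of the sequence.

This is an arithmetic sequence.
i=0: S_0 = 1.49 + 1.47*0 = 1.49
i=1: S_1 = 1.49 + 1.47*1 = 2.96
i=2: S_2 = 1.49 + 1.47*2 = 4.43
i=3: S_3 = 1.49 + 1.47*3 = 5.9
i=4: S_4 = 1.49 + 1.47*4 = 7.37
i=5: S_5 = 1.49 + 1.47*5 = 8.84
The first 6 terms are: [1.49, 2.96, 4.43, 5.9, 7.37, 8.84]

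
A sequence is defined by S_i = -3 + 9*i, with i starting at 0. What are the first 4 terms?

This is an arithmetic sequence.
i=0: S_0 = -3 + 9*0 = -3
i=1: S_1 = -3 + 9*1 = 6
i=2: S_2 = -3 + 9*2 = 15
i=3: S_3 = -3 + 9*3 = 24
The first 4 terms are: [-3, 6, 15, 24]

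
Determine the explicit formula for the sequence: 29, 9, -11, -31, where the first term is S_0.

Check differences: 9 - 29 = -20
-11 - 9 = -20
Common difference d = -20.
First term a = 29.
Formula: S_i = 29 - 20*i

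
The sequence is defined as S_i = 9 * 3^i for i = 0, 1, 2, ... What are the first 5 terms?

This is a geometric sequence.
i=0: S_0 = 9 * 3^0 = 9
i=1: S_1 = 9 * 3^1 = 27
i=2: S_2 = 9 * 3^2 = 81
i=3: S_3 = 9 * 3^3 = 243
i=4: S_4 = 9 * 3^4 = 729
The first 5 terms are: [9, 27, 81, 243, 729]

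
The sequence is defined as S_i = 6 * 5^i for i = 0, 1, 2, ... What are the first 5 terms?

This is a geometric sequence.
i=0: S_0 = 6 * 5^0 = 6
i=1: S_1 = 6 * 5^1 = 30
i=2: S_2 = 6 * 5^2 = 150
i=3: S_3 = 6 * 5^3 = 750
i=4: S_4 = 6 * 5^4 = 3750
The first 5 terms are: [6, 30, 150, 750, 3750]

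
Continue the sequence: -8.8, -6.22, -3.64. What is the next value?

Differences: -6.22 - -8.8 = 2.58
This is an arithmetic sequence with common difference d = 2.58.
Next term = -3.64 + 2.58 = -1.06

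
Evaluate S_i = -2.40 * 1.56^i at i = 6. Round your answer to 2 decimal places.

S_6 = -2.4 * 1.56^6 ≈ -2.4 * 14.4128 ≈ -34.59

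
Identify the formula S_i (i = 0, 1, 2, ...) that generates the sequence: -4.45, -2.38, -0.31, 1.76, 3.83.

Check differences: -2.38 - -4.45 = 2.07
-0.31 - -2.38 = 2.07
Common difference d = 2.07.
First term a = -4.45.
Formula: S_i = -4.45 + 2.07*i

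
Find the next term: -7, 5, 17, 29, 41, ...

Differences: 5 - -7 = 12
This is an arithmetic sequence with common difference d = 12.
Next term = 41 + 12 = 53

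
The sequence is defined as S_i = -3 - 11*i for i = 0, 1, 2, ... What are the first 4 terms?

This is an arithmetic sequence.
i=0: S_0 = -3 + -11*0 = -3
i=1: S_1 = -3 + -11*1 = -14
i=2: S_2 = -3 + -11*2 = -25
i=3: S_3 = -3 + -11*3 = -36
The first 4 terms are: [-3, -14, -25, -36]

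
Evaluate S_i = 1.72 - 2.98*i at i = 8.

S_8 = 1.72 + -2.98*8 = 1.72 + -23.84 = -22.12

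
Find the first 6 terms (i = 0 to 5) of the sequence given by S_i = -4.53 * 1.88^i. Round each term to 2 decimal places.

This is a geometric sequence.
i=0: S_0 = -4.53 * 1.88^0 = -4.53
i=1: S_1 = -4.53 * 1.88^1 ≈ -8.52
i=2: S_2 = -4.53 * 1.88^2 ≈ -16.01
i=3: S_3 = -4.53 * 1.88^3 ≈ -30.1
i=4: S_4 = -4.53 * 1.88^4 ≈ -56.59
i=5: S_5 = -4.53 * 1.88^5 ≈ -106.39
The first 6 terms are: [-4.53, -8.52, -16.01, -30.1, -56.59, -106.39]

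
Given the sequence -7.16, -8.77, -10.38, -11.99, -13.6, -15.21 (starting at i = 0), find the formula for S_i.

Check differences: -8.77 - -7.16 = -1.61
-10.38 - -8.77 = -1.61
Common difference d = -1.61.
First term a = -7.16.
Formula: S_i = -7.16 - 1.61*i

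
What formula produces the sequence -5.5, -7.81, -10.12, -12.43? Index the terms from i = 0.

Check differences: -7.81 - -5.5 = -2.31
-10.12 - -7.81 = -2.31
Common difference d = -2.31.
First term a = -5.5.
Formula: S_i = -5.50 - 2.31*i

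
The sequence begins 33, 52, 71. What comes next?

Differences: 52 - 33 = 19
This is an arithmetic sequence with common difference d = 19.
Next term = 71 + 19 = 90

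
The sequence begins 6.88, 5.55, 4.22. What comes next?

Differences: 5.55 - 6.88 = -1.33
This is an arithmetic sequence with common difference d = -1.33.
Next term = 4.22 + -1.33 = 2.89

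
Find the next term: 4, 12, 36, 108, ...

Ratios: 12 / 4 = 3.0
This is a geometric sequence with common ratio r = 3.
Next term = 108 * 3 = 324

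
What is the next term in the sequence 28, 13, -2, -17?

Differences: 13 - 28 = -15
This is an arithmetic sequence with common difference d = -15.
Next term = -17 + -15 = -32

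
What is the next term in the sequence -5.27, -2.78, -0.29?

Differences: -2.78 - -5.27 = 2.49
This is an arithmetic sequence with common difference d = 2.49.
Next term = -0.29 + 2.49 = 2.2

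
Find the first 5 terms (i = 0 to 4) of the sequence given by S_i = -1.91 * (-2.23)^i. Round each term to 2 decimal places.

This is a geometric sequence.
i=0: S_0 = -1.91 * (-2.23)^0 = -1.91
i=1: S_1 = -1.91 * (-2.23)^1 ≈ 4.26
i=2: S_2 = -1.91 * (-2.23)^2 ≈ -9.5
i=3: S_3 = -1.91 * (-2.23)^3 ≈ 21.18
i=4: S_4 = -1.91 * (-2.23)^4 ≈ -47.23
The first 5 terms are: [-1.91, 4.26, -9.5, 21.18, -47.23]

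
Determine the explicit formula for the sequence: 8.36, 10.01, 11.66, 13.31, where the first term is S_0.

Check differences: 10.01 - 8.36 = 1.65
11.66 - 10.01 = 1.65
Common difference d = 1.65.
First term a = 8.36.
Formula: S_i = 8.36 + 1.65*i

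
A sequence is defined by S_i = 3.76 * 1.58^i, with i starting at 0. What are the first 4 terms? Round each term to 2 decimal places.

This is a geometric sequence.
i=0: S_0 = 3.76 * 1.58^0 = 3.76
i=1: S_1 = 3.76 * 1.58^1 ≈ 5.94
i=2: S_2 = 3.76 * 1.58^2 ≈ 9.39
i=3: S_3 = 3.76 * 1.58^3 ≈ 14.83
The first 4 terms are: [3.76, 5.94, 9.39, 14.83]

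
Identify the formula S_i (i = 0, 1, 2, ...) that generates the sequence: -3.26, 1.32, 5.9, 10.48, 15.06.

Check differences: 1.32 - -3.26 = 4.58
5.9 - 1.32 = 4.58
Common difference d = 4.58.
First term a = -3.26.
Formula: S_i = -3.26 + 4.58*i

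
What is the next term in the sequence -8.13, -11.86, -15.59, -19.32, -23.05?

Differences: -11.86 - -8.13 = -3.73
This is an arithmetic sequence with common difference d = -3.73.
Next term = -23.05 + -3.73 = -26.78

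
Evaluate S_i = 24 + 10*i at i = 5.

S_5 = 24 + 10*5 = 24 + 50 = 74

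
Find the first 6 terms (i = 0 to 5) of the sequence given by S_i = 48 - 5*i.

This is an arithmetic sequence.
i=0: S_0 = 48 + -5*0 = 48
i=1: S_1 = 48 + -5*1 = 43
i=2: S_2 = 48 + -5*2 = 38
i=3: S_3 = 48 + -5*3 = 33
i=4: S_4 = 48 + -5*4 = 28
i=5: S_5 = 48 + -5*5 = 23
The first 6 terms are: [48, 43, 38, 33, 28, 23]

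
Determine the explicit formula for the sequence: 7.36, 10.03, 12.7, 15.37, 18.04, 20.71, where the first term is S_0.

Check differences: 10.03 - 7.36 = 2.67
12.7 - 10.03 = 2.67
Common difference d = 2.67.
First term a = 7.36.
Formula: S_i = 7.36 + 2.67*i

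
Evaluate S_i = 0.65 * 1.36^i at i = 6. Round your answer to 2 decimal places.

S_6 = 0.65 * 1.36^6 ≈ 0.65 * 6.3275 ≈ 4.11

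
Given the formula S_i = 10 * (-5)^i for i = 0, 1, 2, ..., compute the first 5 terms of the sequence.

This is a geometric sequence.
i=0: S_0 = 10 * (-5)^0 = 10
i=1: S_1 = 10 * (-5)^1 = -50
i=2: S_2 = 10 * (-5)^2 = 250
i=3: S_3 = 10 * (-5)^3 = -1250
i=4: S_4 = 10 * (-5)^4 = 6250
The first 5 terms are: [10, -50, 250, -1250, 6250]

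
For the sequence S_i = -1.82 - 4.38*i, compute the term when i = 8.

S_8 = -1.82 + -4.38*8 = -1.82 + -35.04 = -36.86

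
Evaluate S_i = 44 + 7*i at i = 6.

S_6 = 44 + 7*6 = 44 + 42 = 86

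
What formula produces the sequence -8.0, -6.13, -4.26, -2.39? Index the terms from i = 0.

Check differences: -6.13 - -8.0 = 1.87
-4.26 - -6.13 = 1.87
Common difference d = 1.87.
First term a = -8.0.
Formula: S_i = -8.00 + 1.87*i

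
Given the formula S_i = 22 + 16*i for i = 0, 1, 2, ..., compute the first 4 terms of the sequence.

This is an arithmetic sequence.
i=0: S_0 = 22 + 16*0 = 22
i=1: S_1 = 22 + 16*1 = 38
i=2: S_2 = 22 + 16*2 = 54
i=3: S_3 = 22 + 16*3 = 70
The first 4 terms are: [22, 38, 54, 70]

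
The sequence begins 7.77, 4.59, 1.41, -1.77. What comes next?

Differences: 4.59 - 7.77 = -3.18
This is an arithmetic sequence with common difference d = -3.18.
Next term = -1.77 + -3.18 = -4.95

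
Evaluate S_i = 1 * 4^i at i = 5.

S_5 = 1 * 4^5 = 1 * 1024 = 1024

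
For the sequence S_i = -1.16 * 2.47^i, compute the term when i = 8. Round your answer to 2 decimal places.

S_8 = -1.16 * 2.47^8 ≈ -1.16 * 1385.4014 ≈ -1607.07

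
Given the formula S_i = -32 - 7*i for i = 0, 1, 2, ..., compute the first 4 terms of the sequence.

This is an arithmetic sequence.
i=0: S_0 = -32 + -7*0 = -32
i=1: S_1 = -32 + -7*1 = -39
i=2: S_2 = -32 + -7*2 = -46
i=3: S_3 = -32 + -7*3 = -53
The first 4 terms are: [-32, -39, -46, -53]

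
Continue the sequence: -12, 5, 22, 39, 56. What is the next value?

Differences: 5 - -12 = 17
This is an arithmetic sequence with common difference d = 17.
Next term = 56 + 17 = 73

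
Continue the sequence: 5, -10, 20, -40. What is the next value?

Ratios: -10 / 5 = -2.0
This is a geometric sequence with common ratio r = -2.
Next term = -40 * -2 = 80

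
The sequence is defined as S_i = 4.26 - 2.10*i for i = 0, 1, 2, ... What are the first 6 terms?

This is an arithmetic sequence.
i=0: S_0 = 4.26 + -2.1*0 = 4.26
i=1: S_1 = 4.26 + -2.1*1 = 2.16
i=2: S_2 = 4.26 + -2.1*2 = 0.06
i=3: S_3 = 4.26 + -2.1*3 = -2.04
i=4: S_4 = 4.26 + -2.1*4 = -4.14
i=5: S_5 = 4.26 + -2.1*5 = -6.24
The first 6 terms are: [4.26, 2.16, 0.06, -2.04, -4.14, -6.24]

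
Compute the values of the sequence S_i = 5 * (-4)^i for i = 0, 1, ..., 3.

This is a geometric sequence.
i=0: S_0 = 5 * (-4)^0 = 5
i=1: S_1 = 5 * (-4)^1 = -20
i=2: S_2 = 5 * (-4)^2 = 80
i=3: S_3 = 5 * (-4)^3 = -320
The first 4 terms are: [5, -20, 80, -320]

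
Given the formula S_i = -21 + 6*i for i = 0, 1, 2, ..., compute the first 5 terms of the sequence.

This is an arithmetic sequence.
i=0: S_0 = -21 + 6*0 = -21
i=1: S_1 = -21 + 6*1 = -15
i=2: S_2 = -21 + 6*2 = -9
i=3: S_3 = -21 + 6*3 = -3
i=4: S_4 = -21 + 6*4 = 3
The first 5 terms are: [-21, -15, -9, -3, 3]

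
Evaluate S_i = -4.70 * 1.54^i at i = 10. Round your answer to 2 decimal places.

S_10 = -4.7 * 1.54^10 ≈ -4.7 * 75.0252 ≈ -352.62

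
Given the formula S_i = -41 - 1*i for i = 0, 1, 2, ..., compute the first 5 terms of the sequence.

This is an arithmetic sequence.
i=0: S_0 = -41 + -1*0 = -41
i=1: S_1 = -41 + -1*1 = -42
i=2: S_2 = -41 + -1*2 = -43
i=3: S_3 = -41 + -1*3 = -44
i=4: S_4 = -41 + -1*4 = -45
The first 5 terms are: [-41, -42, -43, -44, -45]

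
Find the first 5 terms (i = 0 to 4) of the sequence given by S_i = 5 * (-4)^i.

This is a geometric sequence.
i=0: S_0 = 5 * (-4)^0 = 5
i=1: S_1 = 5 * (-4)^1 = -20
i=2: S_2 = 5 * (-4)^2 = 80
i=3: S_3 = 5 * (-4)^3 = -320
i=4: S_4 = 5 * (-4)^4 = 1280
The first 5 terms are: [5, -20, 80, -320, 1280]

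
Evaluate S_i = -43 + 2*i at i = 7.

S_7 = -43 + 2*7 = -43 + 14 = -29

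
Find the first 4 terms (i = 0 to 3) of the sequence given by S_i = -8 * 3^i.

This is a geometric sequence.
i=0: S_0 = -8 * 3^0 = -8
i=1: S_1 = -8 * 3^1 = -24
i=2: S_2 = -8 * 3^2 = -72
i=3: S_3 = -8 * 3^3 = -216
The first 4 terms are: [-8, -24, -72, -216]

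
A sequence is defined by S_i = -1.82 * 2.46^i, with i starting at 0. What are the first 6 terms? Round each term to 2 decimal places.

This is a geometric sequence.
i=0: S_0 = -1.82 * 2.46^0 = -1.82
i=1: S_1 = -1.82 * 2.46^1 ≈ -4.48
i=2: S_2 = -1.82 * 2.46^2 ≈ -11.01
i=3: S_3 = -1.82 * 2.46^3 ≈ -27.09
i=4: S_4 = -1.82 * 2.46^4 ≈ -66.65
i=5: S_5 = -1.82 * 2.46^5 ≈ -163.96
The first 6 terms are: [-1.82, -4.48, -11.01, -27.09, -66.65, -163.96]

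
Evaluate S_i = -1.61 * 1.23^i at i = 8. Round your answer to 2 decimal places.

S_8 = -1.61 * 1.23^8 ≈ -1.61 * 5.2389 ≈ -8.43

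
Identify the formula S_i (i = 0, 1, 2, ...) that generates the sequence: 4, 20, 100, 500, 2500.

Check ratios: 20 / 4 = 5.0
Common ratio r = 5.
First term a = 4.
Formula: S_i = 4 * 5^i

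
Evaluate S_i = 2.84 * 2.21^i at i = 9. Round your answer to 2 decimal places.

S_9 = 2.84 * 2.21^9 ≈ 2.84 * 1257.5651 ≈ 3571.48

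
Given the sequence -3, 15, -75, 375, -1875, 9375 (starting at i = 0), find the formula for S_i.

Check ratios: 15 / -3 = -5.0
Common ratio r = -5.
First term a = -3.
Formula: S_i = -3 * (-5)^i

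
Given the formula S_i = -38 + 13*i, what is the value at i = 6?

S_6 = -38 + 13*6 = -38 + 78 = 40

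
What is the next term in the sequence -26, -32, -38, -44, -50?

Differences: -32 - -26 = -6
This is an arithmetic sequence with common difference d = -6.
Next term = -50 + -6 = -56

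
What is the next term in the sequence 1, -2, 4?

Ratios: -2 / 1 = -2.0
This is a geometric sequence with common ratio r = -2.
Next term = 4 * -2 = -8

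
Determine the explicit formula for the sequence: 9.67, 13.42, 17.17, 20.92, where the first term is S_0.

Check differences: 13.42 - 9.67 = 3.75
17.17 - 13.42 = 3.75
Common difference d = 3.75.
First term a = 9.67.
Formula: S_i = 9.67 + 3.75*i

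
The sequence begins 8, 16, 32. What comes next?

Ratios: 16 / 8 = 2.0
This is a geometric sequence with common ratio r = 2.
Next term = 32 * 2 = 64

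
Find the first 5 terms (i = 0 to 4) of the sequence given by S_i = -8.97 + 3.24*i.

This is an arithmetic sequence.
i=0: S_0 = -8.97 + 3.24*0 = -8.97
i=1: S_1 = -8.97 + 3.24*1 = -5.73
i=2: S_2 = -8.97 + 3.24*2 = -2.49
i=3: S_3 = -8.97 + 3.24*3 = 0.75
i=4: S_4 = -8.97 + 3.24*4 = 3.99
The first 5 terms are: [-8.97, -5.73, -2.49, 0.75, 3.99]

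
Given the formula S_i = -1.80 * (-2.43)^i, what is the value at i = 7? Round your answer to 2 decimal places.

S_7 = -1.8 * (-2.43)^7 ≈ -1.8 * -500.3155 ≈ 900.57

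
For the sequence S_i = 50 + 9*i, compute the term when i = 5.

S_5 = 50 + 9*5 = 50 + 45 = 95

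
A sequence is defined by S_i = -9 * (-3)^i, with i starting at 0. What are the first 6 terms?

This is a geometric sequence.
i=0: S_0 = -9 * (-3)^0 = -9
i=1: S_1 = -9 * (-3)^1 = 27
i=2: S_2 = -9 * (-3)^2 = -81
i=3: S_3 = -9 * (-3)^3 = 243
i=4: S_4 = -9 * (-3)^4 = -729
i=5: S_5 = -9 * (-3)^5 = 2187
The first 6 terms are: [-9, 27, -81, 243, -729, 2187]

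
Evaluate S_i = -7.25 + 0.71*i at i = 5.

S_5 = -7.25 + 0.71*5 = -7.25 + 3.55 = -3.7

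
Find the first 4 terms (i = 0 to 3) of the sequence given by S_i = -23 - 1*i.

This is an arithmetic sequence.
i=0: S_0 = -23 + -1*0 = -23
i=1: S_1 = -23 + -1*1 = -24
i=2: S_2 = -23 + -1*2 = -25
i=3: S_3 = -23 + -1*3 = -26
The first 4 terms are: [-23, -24, -25, -26]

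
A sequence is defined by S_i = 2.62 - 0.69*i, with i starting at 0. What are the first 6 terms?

This is an arithmetic sequence.
i=0: S_0 = 2.62 + -0.69*0 = 2.62
i=1: S_1 = 2.62 + -0.69*1 = 1.93
i=2: S_2 = 2.62 + -0.69*2 = 1.24
i=3: S_3 = 2.62 + -0.69*3 = 0.55
i=4: S_4 = 2.62 + -0.69*4 = -0.14
i=5: S_5 = 2.62 + -0.69*5 = -0.83
The first 6 terms are: [2.62, 1.93, 1.24, 0.55, -0.14, -0.83]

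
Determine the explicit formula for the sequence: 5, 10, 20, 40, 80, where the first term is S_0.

Check ratios: 10 / 5 = 2.0
Common ratio r = 2.
First term a = 5.
Formula: S_i = 5 * 2^i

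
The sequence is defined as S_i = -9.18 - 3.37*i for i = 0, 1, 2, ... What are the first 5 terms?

This is an arithmetic sequence.
i=0: S_0 = -9.18 + -3.37*0 = -9.18
i=1: S_1 = -9.18 + -3.37*1 = -12.55
i=2: S_2 = -9.18 + -3.37*2 = -15.92
i=3: S_3 = -9.18 + -3.37*3 = -19.29
i=4: S_4 = -9.18 + -3.37*4 = -22.66
The first 5 terms are: [-9.18, -12.55, -15.92, -19.29, -22.66]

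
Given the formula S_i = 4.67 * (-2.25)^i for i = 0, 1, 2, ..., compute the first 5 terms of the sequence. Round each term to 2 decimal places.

This is a geometric sequence.
i=0: S_0 = 4.67 * (-2.25)^0 = 4.67
i=1: S_1 = 4.67 * (-2.25)^1 ≈ -10.51
i=2: S_2 = 4.67 * (-2.25)^2 ≈ 23.64
i=3: S_3 = 4.67 * (-2.25)^3 ≈ -53.19
i=4: S_4 = 4.67 * (-2.25)^4 ≈ 119.69
The first 5 terms are: [4.67, -10.51, 23.64, -53.19, 119.69]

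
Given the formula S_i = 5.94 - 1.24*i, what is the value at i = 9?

S_9 = 5.94 + -1.24*9 = 5.94 + -11.16 = -5.22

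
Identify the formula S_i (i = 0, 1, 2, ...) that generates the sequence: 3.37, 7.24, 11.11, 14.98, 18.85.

Check differences: 7.24 - 3.37 = 3.87
11.11 - 7.24 = 3.87
Common difference d = 3.87.
First term a = 3.37.
Formula: S_i = 3.37 + 3.87*i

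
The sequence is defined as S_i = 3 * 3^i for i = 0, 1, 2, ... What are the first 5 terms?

This is a geometric sequence.
i=0: S_0 = 3 * 3^0 = 3
i=1: S_1 = 3 * 3^1 = 9
i=2: S_2 = 3 * 3^2 = 27
i=3: S_3 = 3 * 3^3 = 81
i=4: S_4 = 3 * 3^4 = 243
The first 5 terms are: [3, 9, 27, 81, 243]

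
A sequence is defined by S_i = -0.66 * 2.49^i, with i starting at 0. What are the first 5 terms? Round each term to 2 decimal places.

This is a geometric sequence.
i=0: S_0 = -0.66 * 2.49^0 = -0.66
i=1: S_1 = -0.66 * 2.49^1 ≈ -1.64
i=2: S_2 = -0.66 * 2.49^2 ≈ -4.09
i=3: S_3 = -0.66 * 2.49^3 ≈ -10.19
i=4: S_4 = -0.66 * 2.49^4 ≈ -25.37
The first 5 terms are: [-0.66, -1.64, -4.09, -10.19, -25.37]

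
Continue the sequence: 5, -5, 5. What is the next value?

Ratios: -5 / 5 = -1.0
This is a geometric sequence with common ratio r = -1.
Next term = 5 * -1 = -5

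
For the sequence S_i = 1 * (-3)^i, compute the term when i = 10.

S_10 = 1 * (-3)^10 = 1 * 59049 = 59049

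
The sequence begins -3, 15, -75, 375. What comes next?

Ratios: 15 / -3 = -5.0
This is a geometric sequence with common ratio r = -5.
Next term = 375 * -5 = -1875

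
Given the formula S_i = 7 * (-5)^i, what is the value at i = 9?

S_9 = 7 * (-5)^9 = 7 * -1953125 = -13671875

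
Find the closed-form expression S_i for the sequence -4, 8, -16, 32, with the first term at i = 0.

Check ratios: 8 / -4 = -2.0
Common ratio r = -2.
First term a = -4.
Formula: S_i = -4 * (-2)^i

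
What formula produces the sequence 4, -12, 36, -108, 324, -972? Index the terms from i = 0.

Check ratios: -12 / 4 = -3.0
Common ratio r = -3.
First term a = 4.
Formula: S_i = 4 * (-3)^i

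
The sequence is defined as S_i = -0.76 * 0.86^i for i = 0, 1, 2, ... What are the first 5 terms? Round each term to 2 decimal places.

This is a geometric sequence.
i=0: S_0 = -0.76 * 0.86^0 = -0.76
i=1: S_1 = -0.76 * 0.86^1 ≈ -0.65
i=2: S_2 = -0.76 * 0.86^2 ≈ -0.56
i=3: S_3 = -0.76 * 0.86^3 ≈ -0.48
i=4: S_4 = -0.76 * 0.86^4 ≈ -0.42
The first 5 terms are: [-0.76, -0.65, -0.56, -0.48, -0.42]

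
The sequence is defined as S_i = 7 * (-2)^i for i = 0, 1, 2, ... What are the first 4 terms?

This is a geometric sequence.
i=0: S_0 = 7 * (-2)^0 = 7
i=1: S_1 = 7 * (-2)^1 = -14
i=2: S_2 = 7 * (-2)^2 = 28
i=3: S_3 = 7 * (-2)^3 = -56
The first 4 terms are: [7, -14, 28, -56]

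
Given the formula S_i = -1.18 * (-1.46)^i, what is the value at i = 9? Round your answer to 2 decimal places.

S_9 = -1.18 * (-1.46)^9 ≈ -1.18 * -30.1423 ≈ 35.57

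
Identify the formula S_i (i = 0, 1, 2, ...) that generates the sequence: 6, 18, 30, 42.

Check differences: 18 - 6 = 12
30 - 18 = 12
Common difference d = 12.
First term a = 6.
Formula: S_i = 6 + 12*i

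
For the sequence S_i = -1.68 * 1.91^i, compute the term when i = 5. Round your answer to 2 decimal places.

S_5 = -1.68 * 1.91^5 ≈ -1.68 * 25.4195 ≈ -42.7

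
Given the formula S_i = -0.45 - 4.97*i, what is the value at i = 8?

S_8 = -0.45 + -4.97*8 = -0.45 + -39.76 = -40.21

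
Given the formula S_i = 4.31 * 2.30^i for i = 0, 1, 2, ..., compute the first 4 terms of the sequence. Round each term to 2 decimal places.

This is a geometric sequence.
i=0: S_0 = 4.31 * 2.3^0 = 4.31
i=1: S_1 = 4.31 * 2.3^1 ≈ 9.91
i=2: S_2 = 4.31 * 2.3^2 ≈ 22.8
i=3: S_3 = 4.31 * 2.3^3 ≈ 52.44
The first 4 terms are: [4.31, 9.91, 22.8, 52.44]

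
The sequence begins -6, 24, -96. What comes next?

Ratios: 24 / -6 = -4.0
This is a geometric sequence with common ratio r = -4.
Next term = -96 * -4 = 384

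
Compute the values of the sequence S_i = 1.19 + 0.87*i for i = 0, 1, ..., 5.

This is an arithmetic sequence.
i=0: S_0 = 1.19 + 0.87*0 = 1.19
i=1: S_1 = 1.19 + 0.87*1 = 2.06
i=2: S_2 = 1.19 + 0.87*2 = 2.93
i=3: S_3 = 1.19 + 0.87*3 = 3.8
i=4: S_4 = 1.19 + 0.87*4 = 4.67
i=5: S_5 = 1.19 + 0.87*5 = 5.54
The first 6 terms are: [1.19, 2.06, 2.93, 3.8, 4.67, 5.54]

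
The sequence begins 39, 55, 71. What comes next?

Differences: 55 - 39 = 16
This is an arithmetic sequence with common difference d = 16.
Next term = 71 + 16 = 87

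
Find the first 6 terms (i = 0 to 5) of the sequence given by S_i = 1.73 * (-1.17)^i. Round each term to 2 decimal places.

This is a geometric sequence.
i=0: S_0 = 1.73 * (-1.17)^0 = 1.73
i=1: S_1 = 1.73 * (-1.17)^1 ≈ -2.02
i=2: S_2 = 1.73 * (-1.17)^2 ≈ 2.37
i=3: S_3 = 1.73 * (-1.17)^3 ≈ -2.77
i=4: S_4 = 1.73 * (-1.17)^4 ≈ 3.24
i=5: S_5 = 1.73 * (-1.17)^5 ≈ -3.79
The first 6 terms are: [1.73, -2.02, 2.37, -2.77, 3.24, -3.79]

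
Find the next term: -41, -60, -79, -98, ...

Differences: -60 - -41 = -19
This is an arithmetic sequence with common difference d = -19.
Next term = -98 + -19 = -117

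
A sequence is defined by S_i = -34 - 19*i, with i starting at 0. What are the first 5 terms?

This is an arithmetic sequence.
i=0: S_0 = -34 + -19*0 = -34
i=1: S_1 = -34 + -19*1 = -53
i=2: S_2 = -34 + -19*2 = -72
i=3: S_3 = -34 + -19*3 = -91
i=4: S_4 = -34 + -19*4 = -110
The first 5 terms are: [-34, -53, -72, -91, -110]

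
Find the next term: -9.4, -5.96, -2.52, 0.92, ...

Differences: -5.96 - -9.4 = 3.44
This is an arithmetic sequence with common difference d = 3.44.
Next term = 0.92 + 3.44 = 4.36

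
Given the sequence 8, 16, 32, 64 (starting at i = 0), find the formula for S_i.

Check ratios: 16 / 8 = 2.0
Common ratio r = 2.
First term a = 8.
Formula: S_i = 8 * 2^i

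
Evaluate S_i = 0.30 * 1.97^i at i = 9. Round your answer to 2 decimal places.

S_9 = 0.3 * 1.97^9 ≈ 0.3 * 446.8853 ≈ 134.07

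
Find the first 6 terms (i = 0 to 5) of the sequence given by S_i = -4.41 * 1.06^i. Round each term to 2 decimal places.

This is a geometric sequence.
i=0: S_0 = -4.41 * 1.06^0 = -4.41
i=1: S_1 = -4.41 * 1.06^1 ≈ -4.67
i=2: S_2 = -4.41 * 1.06^2 ≈ -4.96
i=3: S_3 = -4.41 * 1.06^3 ≈ -5.25
i=4: S_4 = -4.41 * 1.06^4 ≈ -5.57
i=5: S_5 = -4.41 * 1.06^5 ≈ -5.9
The first 6 terms are: [-4.41, -4.67, -4.96, -5.25, -5.57, -5.9]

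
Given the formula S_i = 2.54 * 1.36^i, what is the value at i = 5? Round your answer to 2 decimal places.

S_5 = 2.54 * 1.36^5 ≈ 2.54 * 4.6526 ≈ 11.82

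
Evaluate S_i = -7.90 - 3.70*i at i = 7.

S_7 = -7.9 + -3.7*7 = -7.9 + -25.9 = -33.8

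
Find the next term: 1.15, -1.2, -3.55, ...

Differences: -1.2 - 1.15 = -2.35
This is an arithmetic sequence with common difference d = -2.35.
Next term = -3.55 + -2.35 = -5.9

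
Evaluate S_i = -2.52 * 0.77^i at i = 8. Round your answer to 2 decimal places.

S_8 = -2.52 * 0.77^8 ≈ -2.52 * 0.1236 ≈ -0.31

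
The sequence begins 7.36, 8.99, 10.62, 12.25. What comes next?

Differences: 8.99 - 7.36 = 1.63
This is an arithmetic sequence with common difference d = 1.63.
Next term = 12.25 + 1.63 = 13.88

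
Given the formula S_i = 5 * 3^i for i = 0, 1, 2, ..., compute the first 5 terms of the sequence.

This is a geometric sequence.
i=0: S_0 = 5 * 3^0 = 5
i=1: S_1 = 5 * 3^1 = 15
i=2: S_2 = 5 * 3^2 = 45
i=3: S_3 = 5 * 3^3 = 135
i=4: S_4 = 5 * 3^4 = 405
The first 5 terms are: [5, 15, 45, 135, 405]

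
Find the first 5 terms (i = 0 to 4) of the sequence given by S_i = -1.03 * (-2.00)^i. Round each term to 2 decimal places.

This is a geometric sequence.
i=0: S_0 = -1.03 * (-2.0)^0 = -1.03
i=1: S_1 = -1.03 * (-2.0)^1 = 2.06
i=2: S_2 = -1.03 * (-2.0)^2 = -4.12
i=3: S_3 = -1.03 * (-2.0)^3 = 8.24
i=4: S_4 = -1.03 * (-2.0)^4 = -16.48
The first 5 terms are: [-1.03, 2.06, -4.12, 8.24, -16.48]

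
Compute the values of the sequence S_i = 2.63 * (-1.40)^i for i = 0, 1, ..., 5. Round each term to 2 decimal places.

This is a geometric sequence.
i=0: S_0 = 2.63 * (-1.4)^0 = 2.63
i=1: S_1 = 2.63 * (-1.4)^1 ≈ -3.68
i=2: S_2 = 2.63 * (-1.4)^2 ≈ 5.15
i=3: S_3 = 2.63 * (-1.4)^3 ≈ -7.22
i=4: S_4 = 2.63 * (-1.4)^4 ≈ 10.1
i=5: S_5 = 2.63 * (-1.4)^5 ≈ -14.14
The first 6 terms are: [2.63, -3.68, 5.15, -7.22, 10.1, -14.14]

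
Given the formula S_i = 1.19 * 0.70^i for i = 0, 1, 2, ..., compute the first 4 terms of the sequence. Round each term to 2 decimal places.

This is a geometric sequence.
i=0: S_0 = 1.19 * 0.7^0 = 1.19
i=1: S_1 = 1.19 * 0.7^1 ≈ 0.83
i=2: S_2 = 1.19 * 0.7^2 ≈ 0.58
i=3: S_3 = 1.19 * 0.7^3 ≈ 0.41
The first 4 terms are: [1.19, 0.83, 0.58, 0.41]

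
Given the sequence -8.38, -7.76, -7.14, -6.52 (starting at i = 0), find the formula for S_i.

Check differences: -7.76 - -8.38 = 0.62
-7.14 - -7.76 = 0.62
Common difference d = 0.62.
First term a = -8.38.
Formula: S_i = -8.38 + 0.62*i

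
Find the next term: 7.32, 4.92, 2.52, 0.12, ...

Differences: 4.92 - 7.32 = -2.4
This is an arithmetic sequence with common difference d = -2.4.
Next term = 0.12 + -2.4 = -2.28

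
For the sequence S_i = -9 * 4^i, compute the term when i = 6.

S_6 = -9 * 4^6 = -9 * 4096 = -36864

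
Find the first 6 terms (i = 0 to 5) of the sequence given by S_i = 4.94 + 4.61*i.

This is an arithmetic sequence.
i=0: S_0 = 4.94 + 4.61*0 = 4.94
i=1: S_1 = 4.94 + 4.61*1 = 9.55
i=2: S_2 = 4.94 + 4.61*2 = 14.16
i=3: S_3 = 4.94 + 4.61*3 = 18.77
i=4: S_4 = 4.94 + 4.61*4 = 23.38
i=5: S_5 = 4.94 + 4.61*5 = 27.99
The first 6 terms are: [4.94, 9.55, 14.16, 18.77, 23.38, 27.99]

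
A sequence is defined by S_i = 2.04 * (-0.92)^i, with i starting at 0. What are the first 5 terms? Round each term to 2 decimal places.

This is a geometric sequence.
i=0: S_0 = 2.04 * (-0.92)^0 = 2.04
i=1: S_1 = 2.04 * (-0.92)^1 ≈ -1.88
i=2: S_2 = 2.04 * (-0.92)^2 ≈ 1.73
i=3: S_3 = 2.04 * (-0.92)^3 ≈ -1.59
i=4: S_4 = 2.04 * (-0.92)^4 ≈ 1.46
The first 5 terms are: [2.04, -1.88, 1.73, -1.59, 1.46]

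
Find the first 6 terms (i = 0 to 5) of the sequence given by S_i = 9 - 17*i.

This is an arithmetic sequence.
i=0: S_0 = 9 + -17*0 = 9
i=1: S_1 = 9 + -17*1 = -8
i=2: S_2 = 9 + -17*2 = -25
i=3: S_3 = 9 + -17*3 = -42
i=4: S_4 = 9 + -17*4 = -59
i=5: S_5 = 9 + -17*5 = -76
The first 6 terms are: [9, -8, -25, -42, -59, -76]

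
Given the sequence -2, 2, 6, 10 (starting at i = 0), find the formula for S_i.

Check differences: 2 - -2 = 4
6 - 2 = 4
Common difference d = 4.
First term a = -2.
Formula: S_i = -2 + 4*i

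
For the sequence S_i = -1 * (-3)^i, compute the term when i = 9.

S_9 = -1 * (-3)^9 = -1 * -19683 = 19683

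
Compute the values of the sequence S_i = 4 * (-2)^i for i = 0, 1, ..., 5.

This is a geometric sequence.
i=0: S_0 = 4 * (-2)^0 = 4
i=1: S_1 = 4 * (-2)^1 = -8
i=2: S_2 = 4 * (-2)^2 = 16
i=3: S_3 = 4 * (-2)^3 = -32
i=4: S_4 = 4 * (-2)^4 = 64
i=5: S_5 = 4 * (-2)^5 = -128
The first 6 terms are: [4, -8, 16, -32, 64, -128]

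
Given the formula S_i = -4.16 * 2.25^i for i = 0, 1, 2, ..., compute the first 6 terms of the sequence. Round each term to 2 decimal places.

This is a geometric sequence.
i=0: S_0 = -4.16 * 2.25^0 = -4.16
i=1: S_1 = -4.16 * 2.25^1 = -9.36
i=2: S_2 = -4.16 * 2.25^2 = -21.06
i=3: S_3 = -4.16 * 2.25^3 ≈ -47.39
i=4: S_4 = -4.16 * 2.25^4 ≈ -106.62
i=5: S_5 = -4.16 * 2.25^5 ≈ -239.89
The first 6 terms are: [-4.16, -9.36, -21.06, -47.39, -106.62, -239.89]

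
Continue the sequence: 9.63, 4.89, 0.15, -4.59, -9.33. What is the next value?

Differences: 4.89 - 9.63 = -4.74
This is an arithmetic sequence with common difference d = -4.74.
Next term = -9.33 + -4.74 = -14.07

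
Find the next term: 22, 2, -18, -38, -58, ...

Differences: 2 - 22 = -20
This is an arithmetic sequence with common difference d = -20.
Next term = -58 + -20 = -78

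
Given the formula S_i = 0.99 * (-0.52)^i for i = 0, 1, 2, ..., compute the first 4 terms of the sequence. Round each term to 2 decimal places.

This is a geometric sequence.
i=0: S_0 = 0.99 * (-0.52)^0 = 0.99
i=1: S_1 = 0.99 * (-0.52)^1 ≈ -0.51
i=2: S_2 = 0.99 * (-0.52)^2 ≈ 0.27
i=3: S_3 = 0.99 * (-0.52)^3 ≈ -0.14
The first 4 terms are: [0.99, -0.51, 0.27, -0.14]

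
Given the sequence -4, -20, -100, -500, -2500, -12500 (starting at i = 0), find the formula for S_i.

Check ratios: -20 / -4 = 5.0
Common ratio r = 5.
First term a = -4.
Formula: S_i = -4 * 5^i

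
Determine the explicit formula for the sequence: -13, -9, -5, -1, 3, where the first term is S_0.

Check differences: -9 - -13 = 4
-5 - -9 = 4
Common difference d = 4.
First term a = -13.
Formula: S_i = -13 + 4*i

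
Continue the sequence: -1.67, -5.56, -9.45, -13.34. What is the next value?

Differences: -5.56 - -1.67 = -3.89
This is an arithmetic sequence with common difference d = -3.89.
Next term = -13.34 + -3.89 = -17.23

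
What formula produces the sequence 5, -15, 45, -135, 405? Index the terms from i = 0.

Check ratios: -15 / 5 = -3.0
Common ratio r = -3.
First term a = 5.
Formula: S_i = 5 * (-3)^i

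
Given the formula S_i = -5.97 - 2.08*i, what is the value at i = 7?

S_7 = -5.97 + -2.08*7 = -5.97 + -14.56 = -20.53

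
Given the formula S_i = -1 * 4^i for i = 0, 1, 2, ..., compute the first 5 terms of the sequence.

This is a geometric sequence.
i=0: S_0 = -1 * 4^0 = -1
i=1: S_1 = -1 * 4^1 = -4
i=2: S_2 = -1 * 4^2 = -16
i=3: S_3 = -1 * 4^3 = -64
i=4: S_4 = -1 * 4^4 = -256
The first 5 terms are: [-1, -4, -16, -64, -256]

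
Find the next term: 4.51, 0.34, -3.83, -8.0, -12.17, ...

Differences: 0.34 - 4.51 = -4.17
This is an arithmetic sequence with common difference d = -4.17.
Next term = -12.17 + -4.17 = -16.34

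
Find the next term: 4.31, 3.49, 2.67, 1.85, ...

Differences: 3.49 - 4.31 = -0.82
This is an arithmetic sequence with common difference d = -0.82.
Next term = 1.85 + -0.82 = 1.03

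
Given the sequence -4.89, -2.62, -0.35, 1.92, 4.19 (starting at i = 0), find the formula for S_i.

Check differences: -2.62 - -4.89 = 2.27
-0.35 - -2.62 = 2.27
Common difference d = 2.27.
First term a = -4.89.
Formula: S_i = -4.89 + 2.27*i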